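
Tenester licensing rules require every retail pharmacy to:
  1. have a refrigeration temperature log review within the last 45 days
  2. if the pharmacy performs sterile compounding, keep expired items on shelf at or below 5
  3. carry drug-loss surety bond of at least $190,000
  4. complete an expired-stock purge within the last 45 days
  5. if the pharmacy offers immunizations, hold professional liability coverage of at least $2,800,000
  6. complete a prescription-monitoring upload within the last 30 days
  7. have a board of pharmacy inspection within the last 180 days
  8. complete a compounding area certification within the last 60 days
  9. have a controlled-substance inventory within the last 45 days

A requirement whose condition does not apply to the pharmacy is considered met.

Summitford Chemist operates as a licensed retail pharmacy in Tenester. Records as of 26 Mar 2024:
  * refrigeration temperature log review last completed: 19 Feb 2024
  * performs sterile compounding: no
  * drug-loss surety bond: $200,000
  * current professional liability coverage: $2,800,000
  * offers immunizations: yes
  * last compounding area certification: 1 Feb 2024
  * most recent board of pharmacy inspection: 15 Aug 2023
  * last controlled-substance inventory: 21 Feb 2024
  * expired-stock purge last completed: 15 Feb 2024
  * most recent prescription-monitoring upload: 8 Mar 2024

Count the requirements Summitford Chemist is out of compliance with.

1. refrigeration temperature log review 36 days ago vs limit 45 → met
2. condition 'performs sterile compounding' does not hold → requirement n/a → met
3. drug-loss surety bond $200,000 ≥ $190,000 → met
4. expired-stock purge 40 days ago vs limit 45 → met
5. condition 'offers immunizations' holds; professional liability coverage $2,800,000 ≥ $2,800,000 → met
6. prescription-monitoring upload 18 days ago vs limit 30 → met
7. board of pharmacy inspection 224 days ago vs limit 180 → not met
8. compounding area certification 54 days ago vs limit 60 → met
9. controlled-substance inventory 34 days ago vs limit 45 → met
Not met: 1 of 9

1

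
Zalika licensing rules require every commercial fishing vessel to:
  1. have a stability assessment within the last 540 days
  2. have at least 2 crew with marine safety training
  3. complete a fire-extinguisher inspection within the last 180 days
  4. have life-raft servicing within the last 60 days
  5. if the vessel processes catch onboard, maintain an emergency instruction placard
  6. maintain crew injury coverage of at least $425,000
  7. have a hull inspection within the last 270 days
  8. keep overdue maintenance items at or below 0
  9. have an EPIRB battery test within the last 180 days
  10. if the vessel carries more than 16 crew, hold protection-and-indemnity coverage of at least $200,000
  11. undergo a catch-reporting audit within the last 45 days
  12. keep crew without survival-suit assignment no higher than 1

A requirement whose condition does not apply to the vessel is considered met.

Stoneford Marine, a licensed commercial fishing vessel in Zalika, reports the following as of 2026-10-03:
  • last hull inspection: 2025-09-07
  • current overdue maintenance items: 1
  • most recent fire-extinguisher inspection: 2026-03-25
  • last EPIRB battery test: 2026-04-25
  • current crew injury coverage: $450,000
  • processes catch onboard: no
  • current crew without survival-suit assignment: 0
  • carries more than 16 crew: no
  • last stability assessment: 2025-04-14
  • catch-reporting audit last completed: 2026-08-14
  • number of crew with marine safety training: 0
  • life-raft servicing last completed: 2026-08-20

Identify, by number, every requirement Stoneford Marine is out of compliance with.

1. stability assessment 537 days ago vs limit 540 → met
2. crew with marine safety training 0 < 2 → not met
3. fire-extinguisher inspection 192 days ago vs limit 180 → not met
4. life-raft servicing 44 days ago vs limit 60 → met
5. condition 'processes catch onboard' does not hold → requirement n/a → met
6. crew injury coverage $450,000 ≥ $425,000 → met
7. hull inspection 391 days ago vs limit 270 → not met
8. overdue maintenance items 1 > 0 → not met
9. EPIRB battery test 161 days ago vs limit 180 → met
10. condition 'carries more than 16 crew' does not hold → requirement n/a → met
11. catch-reporting audit 50 days ago vs limit 45 → not met
12. crew without survival-suit assignment 0 ≤ 1 → met
Not met: 2, 3, 7, 8, 11

2, 3, 7, 8, 11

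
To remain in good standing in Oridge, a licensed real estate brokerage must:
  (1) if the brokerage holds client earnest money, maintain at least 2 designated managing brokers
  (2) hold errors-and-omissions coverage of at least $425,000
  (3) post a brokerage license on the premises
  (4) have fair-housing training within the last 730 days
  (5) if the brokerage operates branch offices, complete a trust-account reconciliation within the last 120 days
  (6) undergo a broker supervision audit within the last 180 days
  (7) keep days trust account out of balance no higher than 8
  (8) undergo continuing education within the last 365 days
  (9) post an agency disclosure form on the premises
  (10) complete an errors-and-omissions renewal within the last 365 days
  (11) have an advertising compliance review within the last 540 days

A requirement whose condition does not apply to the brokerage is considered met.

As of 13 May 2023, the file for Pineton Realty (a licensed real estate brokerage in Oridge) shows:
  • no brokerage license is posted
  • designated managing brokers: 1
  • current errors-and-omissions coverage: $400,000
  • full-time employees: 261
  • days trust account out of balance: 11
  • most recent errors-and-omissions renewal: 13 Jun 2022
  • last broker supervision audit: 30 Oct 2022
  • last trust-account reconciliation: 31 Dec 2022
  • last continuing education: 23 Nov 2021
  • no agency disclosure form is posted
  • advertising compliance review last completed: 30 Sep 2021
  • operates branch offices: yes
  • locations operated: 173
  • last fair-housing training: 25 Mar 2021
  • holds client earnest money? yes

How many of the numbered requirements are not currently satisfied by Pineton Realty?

10

1. condition 'holds client earnest money' holds; designated managing brokers 1 < 2 → not met
2. errors-and-omissions coverage $400,000 < $425,000 → not met
3. brokerage license absent → not met
4. fair-housing training 779 days ago vs limit 730 → not met
5. condition 'operates branch offices' holds; trust-account reconciliation 133 days ago vs limit 120 → not met
6. broker supervision audit 195 days ago vs limit 180 → not met
7. days trust account out of balance 11 > 8 → not met
8. continuing education 536 days ago vs limit 365 → not met
9. agency disclosure form absent → not met
10. errors-and-omissions renewal 334 days ago vs limit 365 → met
11. advertising compliance review 590 days ago vs limit 540 → not met
Not met: 10 of 11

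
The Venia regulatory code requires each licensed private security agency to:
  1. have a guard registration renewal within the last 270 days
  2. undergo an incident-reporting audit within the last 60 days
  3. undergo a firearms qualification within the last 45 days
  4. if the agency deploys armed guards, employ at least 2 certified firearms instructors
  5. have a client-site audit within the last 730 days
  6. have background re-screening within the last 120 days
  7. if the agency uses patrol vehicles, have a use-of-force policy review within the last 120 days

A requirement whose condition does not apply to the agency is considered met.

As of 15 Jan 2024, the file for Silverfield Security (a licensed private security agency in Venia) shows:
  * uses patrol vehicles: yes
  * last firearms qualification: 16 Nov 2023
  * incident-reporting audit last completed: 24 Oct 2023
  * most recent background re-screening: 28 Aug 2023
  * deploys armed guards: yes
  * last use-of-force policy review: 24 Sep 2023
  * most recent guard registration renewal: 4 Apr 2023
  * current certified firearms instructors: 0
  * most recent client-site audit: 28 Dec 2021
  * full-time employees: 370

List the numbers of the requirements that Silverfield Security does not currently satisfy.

1. guard registration renewal 286 days ago vs limit 270 → not met
2. incident-reporting audit 83 days ago vs limit 60 → not met
3. firearms qualification 60 days ago vs limit 45 → not met
4. condition 'deploys armed guards' holds; certified firearms instructors 0 < 2 → not met
5. client-site audit 748 days ago vs limit 730 → not met
6. background re-screening 140 days ago vs limit 120 → not met
7. condition 'uses patrol vehicles' holds; use-of-force policy review 113 days ago vs limit 120 → met
Not met: 1, 2, 3, 4, 5, 6

1, 2, 3, 4, 5, 6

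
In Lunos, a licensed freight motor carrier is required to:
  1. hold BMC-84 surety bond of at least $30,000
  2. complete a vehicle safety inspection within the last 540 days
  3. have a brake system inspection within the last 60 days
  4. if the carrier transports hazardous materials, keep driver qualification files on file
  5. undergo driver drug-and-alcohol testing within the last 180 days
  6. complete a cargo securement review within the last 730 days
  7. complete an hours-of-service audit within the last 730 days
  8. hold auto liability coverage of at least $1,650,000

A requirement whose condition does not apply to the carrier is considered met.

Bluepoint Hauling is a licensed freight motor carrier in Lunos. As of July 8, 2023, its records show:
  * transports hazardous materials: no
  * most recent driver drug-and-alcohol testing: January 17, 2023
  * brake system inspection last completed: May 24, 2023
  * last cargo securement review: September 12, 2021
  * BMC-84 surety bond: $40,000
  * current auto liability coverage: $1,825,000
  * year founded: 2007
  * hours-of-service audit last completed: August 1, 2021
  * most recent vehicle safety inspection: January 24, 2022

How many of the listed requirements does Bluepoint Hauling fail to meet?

0

1. BMC-84 surety bond $40,000 ≥ $30,000 → met
2. vehicle safety inspection 530 days ago vs limit 540 → met
3. brake system inspection 45 days ago vs limit 60 → met
4. condition 'transports hazardous materials' does not hold → requirement n/a → met
5. driver drug-and-alcohol testing 172 days ago vs limit 180 → met
6. cargo securement review 664 days ago vs limit 730 → met
7. hours-of-service audit 706 days ago vs limit 730 → met
8. auto liability coverage $1,825,000 ≥ $1,650,000 → met
Not met: 0 of 8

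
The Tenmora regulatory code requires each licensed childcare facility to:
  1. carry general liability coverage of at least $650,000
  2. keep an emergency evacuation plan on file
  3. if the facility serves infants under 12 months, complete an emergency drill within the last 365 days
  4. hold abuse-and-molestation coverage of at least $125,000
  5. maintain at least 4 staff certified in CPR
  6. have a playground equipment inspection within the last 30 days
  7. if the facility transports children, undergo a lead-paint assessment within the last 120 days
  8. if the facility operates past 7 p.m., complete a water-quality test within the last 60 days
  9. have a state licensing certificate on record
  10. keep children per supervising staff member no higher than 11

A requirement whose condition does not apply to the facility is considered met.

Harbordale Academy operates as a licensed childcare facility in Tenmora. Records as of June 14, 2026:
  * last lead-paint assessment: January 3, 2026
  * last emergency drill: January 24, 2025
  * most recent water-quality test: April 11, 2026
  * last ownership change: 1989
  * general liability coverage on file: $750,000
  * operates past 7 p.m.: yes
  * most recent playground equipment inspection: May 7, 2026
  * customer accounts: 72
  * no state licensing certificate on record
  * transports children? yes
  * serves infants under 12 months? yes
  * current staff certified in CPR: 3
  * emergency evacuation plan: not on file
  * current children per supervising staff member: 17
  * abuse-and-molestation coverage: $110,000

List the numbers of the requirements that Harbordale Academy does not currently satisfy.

2, 3, 4, 5, 6, 7, 8, 9, 10

1. general liability coverage $750,000 ≥ $650,000 → met
2. emergency evacuation plan absent → not met
3. condition 'serves infants under 12 months' holds; emergency drill 506 days ago vs limit 365 → not met
4. abuse-and-molestation coverage $110,000 < $125,000 → not met
5. staff certified in CPR 3 < 4 → not met
6. playground equipment inspection 38 days ago vs limit 30 → not met
7. condition 'transports children' holds; lead-paint assessment 162 days ago vs limit 120 → not met
8. condition 'operates past 7 p.m.' holds; water-quality test 64 days ago vs limit 60 → not met
9. state licensing certificate absent → not met
10. children per supervising staff member 17 > 11 → not met
Not met: 2, 3, 4, 5, 6, 7, 8, 9, 10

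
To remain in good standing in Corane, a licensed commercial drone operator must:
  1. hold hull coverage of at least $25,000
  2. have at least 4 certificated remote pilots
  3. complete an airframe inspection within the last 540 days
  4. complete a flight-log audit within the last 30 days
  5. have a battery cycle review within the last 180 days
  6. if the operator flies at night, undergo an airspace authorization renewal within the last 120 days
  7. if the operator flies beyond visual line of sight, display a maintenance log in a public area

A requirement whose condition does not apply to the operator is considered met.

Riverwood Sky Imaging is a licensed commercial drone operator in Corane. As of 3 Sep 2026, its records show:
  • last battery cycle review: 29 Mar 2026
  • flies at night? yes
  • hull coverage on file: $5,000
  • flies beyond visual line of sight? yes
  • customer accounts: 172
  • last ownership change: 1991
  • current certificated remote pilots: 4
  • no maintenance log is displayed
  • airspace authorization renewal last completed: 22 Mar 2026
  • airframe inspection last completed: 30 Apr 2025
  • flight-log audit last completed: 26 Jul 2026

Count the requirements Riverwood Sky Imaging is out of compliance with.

1. hull coverage $5,000 < $25,000 → not met
2. certificated remote pilots 4 ≥ 4 → met
3. airframe inspection 491 days ago vs limit 540 → met
4. flight-log audit 39 days ago vs limit 30 → not met
5. battery cycle review 158 days ago vs limit 180 → met
6. condition 'flies at night' holds; airspace authorization renewal 165 days ago vs limit 120 → not met
7. condition 'flies beyond visual line of sight' holds; maintenance log absent → not met
Not met: 4 of 7

4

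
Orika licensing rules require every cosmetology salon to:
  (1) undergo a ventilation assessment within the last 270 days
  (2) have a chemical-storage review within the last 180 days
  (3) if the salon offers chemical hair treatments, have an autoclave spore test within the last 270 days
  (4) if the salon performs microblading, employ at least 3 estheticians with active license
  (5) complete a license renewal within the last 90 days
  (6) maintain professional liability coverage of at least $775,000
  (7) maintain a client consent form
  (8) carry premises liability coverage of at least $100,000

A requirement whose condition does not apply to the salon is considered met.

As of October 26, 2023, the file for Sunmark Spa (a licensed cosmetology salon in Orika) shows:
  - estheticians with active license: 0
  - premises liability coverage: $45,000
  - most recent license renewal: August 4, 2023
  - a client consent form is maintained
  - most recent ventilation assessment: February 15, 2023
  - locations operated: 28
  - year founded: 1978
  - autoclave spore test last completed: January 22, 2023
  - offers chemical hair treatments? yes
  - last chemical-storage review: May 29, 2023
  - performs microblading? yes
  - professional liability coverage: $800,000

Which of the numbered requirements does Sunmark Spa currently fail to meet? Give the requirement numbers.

1. ventilation assessment 253 days ago vs limit 270 → met
2. chemical-storage review 150 days ago vs limit 180 → met
3. condition 'offers chemical hair treatments' holds; autoclave spore test 277 days ago vs limit 270 → not met
4. condition 'performs microblading' holds; estheticians with active license 0 < 3 → not met
5. license renewal 83 days ago vs limit 90 → met
6. professional liability coverage $800,000 ≥ $775,000 → met
7. client consent form present → met
8. premises liability coverage $45,000 < $100,000 → not met
Not met: 3, 4, 8

3, 4, 8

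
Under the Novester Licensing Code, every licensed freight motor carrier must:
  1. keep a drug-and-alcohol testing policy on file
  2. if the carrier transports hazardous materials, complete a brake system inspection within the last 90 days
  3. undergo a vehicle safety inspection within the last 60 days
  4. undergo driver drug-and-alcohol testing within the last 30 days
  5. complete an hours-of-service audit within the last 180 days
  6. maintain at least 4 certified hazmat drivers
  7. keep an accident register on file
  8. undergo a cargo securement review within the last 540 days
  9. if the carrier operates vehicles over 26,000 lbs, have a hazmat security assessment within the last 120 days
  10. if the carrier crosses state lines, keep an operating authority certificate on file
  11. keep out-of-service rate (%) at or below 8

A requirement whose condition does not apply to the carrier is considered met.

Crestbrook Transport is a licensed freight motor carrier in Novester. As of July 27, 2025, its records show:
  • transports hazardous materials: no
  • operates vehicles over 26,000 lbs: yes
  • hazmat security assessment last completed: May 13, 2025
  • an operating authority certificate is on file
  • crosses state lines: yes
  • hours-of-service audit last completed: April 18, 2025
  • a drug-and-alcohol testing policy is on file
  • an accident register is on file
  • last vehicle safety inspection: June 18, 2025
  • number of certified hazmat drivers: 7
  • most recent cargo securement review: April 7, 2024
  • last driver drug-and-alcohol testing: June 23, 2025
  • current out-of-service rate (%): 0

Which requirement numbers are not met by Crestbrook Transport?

4

1. drug-and-alcohol testing policy present → met
2. condition 'transports hazardous materials' does not hold → requirement n/a → met
3. vehicle safety inspection 39 days ago vs limit 60 → met
4. driver drug-and-alcohol testing 34 days ago vs limit 30 → not met
5. hours-of-service audit 100 days ago vs limit 180 → met
6. certified hazmat drivers 7 ≥ 4 → met
7. accident register present → met
8. cargo securement review 476 days ago vs limit 540 → met
9. condition 'operates vehicles over 26,000 lbs' holds; hazmat security assessment 75 days ago vs limit 120 → met
10. condition 'crosses state lines' holds; operating authority certificate present → met
11. out-of-service rate (%) 0 ≤ 8 → met
Not met: 4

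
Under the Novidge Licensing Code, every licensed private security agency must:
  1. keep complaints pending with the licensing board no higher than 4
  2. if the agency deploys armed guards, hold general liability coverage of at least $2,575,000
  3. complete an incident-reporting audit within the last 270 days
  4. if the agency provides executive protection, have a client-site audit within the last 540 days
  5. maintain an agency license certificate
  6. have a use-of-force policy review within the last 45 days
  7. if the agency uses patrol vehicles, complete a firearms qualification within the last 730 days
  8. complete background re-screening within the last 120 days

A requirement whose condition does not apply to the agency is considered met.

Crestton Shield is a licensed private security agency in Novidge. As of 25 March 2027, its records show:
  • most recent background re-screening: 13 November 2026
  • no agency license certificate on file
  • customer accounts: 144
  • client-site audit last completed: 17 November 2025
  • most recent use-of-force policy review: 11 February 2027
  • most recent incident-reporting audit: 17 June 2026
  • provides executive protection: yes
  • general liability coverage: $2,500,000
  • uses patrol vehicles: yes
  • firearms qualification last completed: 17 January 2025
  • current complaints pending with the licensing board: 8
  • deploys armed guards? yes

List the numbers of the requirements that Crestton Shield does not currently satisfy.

1, 2, 3, 5, 7, 8

1. complaints pending with the licensing board 8 > 4 → not met
2. condition 'deploys armed guards' holds; general liability coverage $2,500,000 < $2,575,000 → not met
3. incident-reporting audit 281 days ago vs limit 270 → not met
4. condition 'provides executive protection' holds; client-site audit 493 days ago vs limit 540 → met
5. agency license certificate absent → not met
6. use-of-force policy review 42 days ago vs limit 45 → met
7. condition 'uses patrol vehicles' holds; firearms qualification 797 days ago vs limit 730 → not met
8. background re-screening 132 days ago vs limit 120 → not met
Not met: 1, 2, 3, 5, 7, 8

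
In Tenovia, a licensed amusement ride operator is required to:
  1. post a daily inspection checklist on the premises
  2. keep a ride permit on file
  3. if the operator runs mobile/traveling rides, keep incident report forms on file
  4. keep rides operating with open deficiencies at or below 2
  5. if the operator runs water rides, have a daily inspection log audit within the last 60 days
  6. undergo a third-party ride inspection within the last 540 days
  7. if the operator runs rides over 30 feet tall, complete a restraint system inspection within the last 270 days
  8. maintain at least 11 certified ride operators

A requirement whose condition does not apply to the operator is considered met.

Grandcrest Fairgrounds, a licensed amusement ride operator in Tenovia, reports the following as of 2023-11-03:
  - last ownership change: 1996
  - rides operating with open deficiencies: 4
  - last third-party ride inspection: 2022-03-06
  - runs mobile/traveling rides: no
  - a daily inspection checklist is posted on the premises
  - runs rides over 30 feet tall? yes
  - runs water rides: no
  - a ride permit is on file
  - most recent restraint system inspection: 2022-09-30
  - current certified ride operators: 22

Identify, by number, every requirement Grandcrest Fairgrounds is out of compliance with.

4, 6, 7

1. daily inspection checklist present → met
2. ride permit present → met
3. condition 'runs mobile/traveling rides' does not hold → requirement n/a → met
4. rides operating with open deficiencies 4 > 2 → not met
5. condition 'runs water rides' does not hold → requirement n/a → met
6. third-party ride inspection 607 days ago vs limit 540 → not met
7. condition 'runs rides over 30 feet tall' holds; restraint system inspection 399 days ago vs limit 270 → not met
8. certified ride operators 22 ≥ 11 → met
Not met: 4, 6, 7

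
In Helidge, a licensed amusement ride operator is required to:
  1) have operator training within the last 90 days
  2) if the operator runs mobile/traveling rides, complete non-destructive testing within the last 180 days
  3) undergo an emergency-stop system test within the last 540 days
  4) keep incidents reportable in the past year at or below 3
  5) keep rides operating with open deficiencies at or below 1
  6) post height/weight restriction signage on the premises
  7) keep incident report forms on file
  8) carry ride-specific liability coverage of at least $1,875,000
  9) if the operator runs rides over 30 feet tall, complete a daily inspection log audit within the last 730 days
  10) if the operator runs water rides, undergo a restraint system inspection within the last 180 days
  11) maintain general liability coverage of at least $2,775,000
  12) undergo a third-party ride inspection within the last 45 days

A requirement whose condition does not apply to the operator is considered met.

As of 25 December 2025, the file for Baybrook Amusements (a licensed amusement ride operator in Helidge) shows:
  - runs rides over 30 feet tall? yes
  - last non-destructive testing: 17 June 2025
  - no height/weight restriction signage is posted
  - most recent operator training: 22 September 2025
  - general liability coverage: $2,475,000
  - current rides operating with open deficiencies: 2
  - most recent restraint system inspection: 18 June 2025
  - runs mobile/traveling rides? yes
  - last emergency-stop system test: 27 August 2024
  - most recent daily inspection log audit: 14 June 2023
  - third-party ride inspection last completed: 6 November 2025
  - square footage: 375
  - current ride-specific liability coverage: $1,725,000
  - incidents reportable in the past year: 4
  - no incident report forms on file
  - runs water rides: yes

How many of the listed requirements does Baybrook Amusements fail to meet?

11

1. operator training 94 days ago vs limit 90 → not met
2. condition 'runs mobile/traveling rides' holds; non-destructive testing 191 days ago vs limit 180 → not met
3. emergency-stop system test 485 days ago vs limit 540 → met
4. incidents reportable in the past year 4 > 3 → not met
5. rides operating with open deficiencies 2 > 1 → not met
6. height/weight restriction signage absent → not met
7. incident report forms absent → not met
8. ride-specific liability coverage $1,725,000 < $1,875,000 → not met
9. condition 'runs rides over 30 feet tall' holds; daily inspection log audit 925 days ago vs limit 730 → not met
10. condition 'runs water rides' holds; restraint system inspection 190 days ago vs limit 180 → not met
11. general liability coverage $2,475,000 < $2,775,000 → not met
12. third-party ride inspection 49 days ago vs limit 45 → not met
Not met: 11 of 12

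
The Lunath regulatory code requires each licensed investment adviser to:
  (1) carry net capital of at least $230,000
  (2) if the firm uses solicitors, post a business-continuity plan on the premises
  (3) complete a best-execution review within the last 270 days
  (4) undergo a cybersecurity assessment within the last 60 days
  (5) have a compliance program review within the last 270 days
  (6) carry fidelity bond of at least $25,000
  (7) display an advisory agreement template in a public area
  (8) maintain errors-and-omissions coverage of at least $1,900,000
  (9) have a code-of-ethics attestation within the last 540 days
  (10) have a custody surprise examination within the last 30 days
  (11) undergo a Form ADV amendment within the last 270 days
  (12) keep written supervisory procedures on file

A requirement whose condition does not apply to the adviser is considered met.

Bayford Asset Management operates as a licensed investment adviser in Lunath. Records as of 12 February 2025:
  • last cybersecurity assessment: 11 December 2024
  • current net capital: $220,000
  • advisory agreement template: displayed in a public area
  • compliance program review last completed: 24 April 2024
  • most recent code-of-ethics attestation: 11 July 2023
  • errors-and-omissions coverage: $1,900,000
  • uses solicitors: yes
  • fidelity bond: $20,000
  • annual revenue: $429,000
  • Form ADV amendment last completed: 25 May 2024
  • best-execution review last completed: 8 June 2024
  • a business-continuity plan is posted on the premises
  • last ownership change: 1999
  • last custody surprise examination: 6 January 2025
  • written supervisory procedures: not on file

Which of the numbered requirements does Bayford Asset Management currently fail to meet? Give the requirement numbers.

1. net capital $220,000 < $230,000 → not met
2. condition 'uses solicitors' holds; business-continuity plan present → met
3. best-execution review 249 days ago vs limit 270 → met
4. cybersecurity assessment 63 days ago vs limit 60 → not met
5. compliance program review 294 days ago vs limit 270 → not met
6. fidelity bond $20,000 < $25,000 → not met
7. advisory agreement template present → met
8. errors-and-omissions coverage $1,900,000 ≥ $1,900,000 → met
9. code-of-ethics attestation 582 days ago vs limit 540 → not met
10. custody surprise examination 37 days ago vs limit 30 → not met
11. Form ADV amendment 263 days ago vs limit 270 → met
12. written supervisory procedures absent → not met
Not met: 1, 4, 5, 6, 9, 10, 12

1, 4, 5, 6, 9, 10, 12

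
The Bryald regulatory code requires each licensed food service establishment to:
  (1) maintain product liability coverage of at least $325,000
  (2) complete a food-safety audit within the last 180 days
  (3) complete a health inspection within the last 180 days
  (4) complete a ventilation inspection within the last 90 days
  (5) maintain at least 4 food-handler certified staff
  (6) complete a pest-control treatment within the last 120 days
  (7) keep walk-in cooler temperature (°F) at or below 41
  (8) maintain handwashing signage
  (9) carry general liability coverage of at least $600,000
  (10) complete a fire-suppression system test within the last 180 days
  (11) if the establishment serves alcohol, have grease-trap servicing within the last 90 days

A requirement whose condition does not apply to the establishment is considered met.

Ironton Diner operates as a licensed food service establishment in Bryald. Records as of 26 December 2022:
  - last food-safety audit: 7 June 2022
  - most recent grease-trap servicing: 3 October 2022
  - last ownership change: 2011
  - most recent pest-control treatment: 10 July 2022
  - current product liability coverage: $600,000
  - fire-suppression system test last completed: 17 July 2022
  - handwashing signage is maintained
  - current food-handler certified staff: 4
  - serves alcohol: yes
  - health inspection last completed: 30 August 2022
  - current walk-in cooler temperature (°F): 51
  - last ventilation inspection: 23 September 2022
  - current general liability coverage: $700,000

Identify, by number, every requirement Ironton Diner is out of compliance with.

2, 4, 6, 7

1. product liability coverage $600,000 ≥ $325,000 → met
2. food-safety audit 202 days ago vs limit 180 → not met
3. health inspection 118 days ago vs limit 180 → met
4. ventilation inspection 94 days ago vs limit 90 → not met
5. food-handler certified staff 4 ≥ 4 → met
6. pest-control treatment 169 days ago vs limit 120 → not met
7. walk-in cooler temperature (°F) 51 > 41 → not met
8. handwashing signage present → met
9. general liability coverage $700,000 ≥ $600,000 → met
10. fire-suppression system test 162 days ago vs limit 180 → met
11. condition 'serves alcohol' holds; grease-trap servicing 84 days ago vs limit 90 → met
Not met: 2, 4, 6, 7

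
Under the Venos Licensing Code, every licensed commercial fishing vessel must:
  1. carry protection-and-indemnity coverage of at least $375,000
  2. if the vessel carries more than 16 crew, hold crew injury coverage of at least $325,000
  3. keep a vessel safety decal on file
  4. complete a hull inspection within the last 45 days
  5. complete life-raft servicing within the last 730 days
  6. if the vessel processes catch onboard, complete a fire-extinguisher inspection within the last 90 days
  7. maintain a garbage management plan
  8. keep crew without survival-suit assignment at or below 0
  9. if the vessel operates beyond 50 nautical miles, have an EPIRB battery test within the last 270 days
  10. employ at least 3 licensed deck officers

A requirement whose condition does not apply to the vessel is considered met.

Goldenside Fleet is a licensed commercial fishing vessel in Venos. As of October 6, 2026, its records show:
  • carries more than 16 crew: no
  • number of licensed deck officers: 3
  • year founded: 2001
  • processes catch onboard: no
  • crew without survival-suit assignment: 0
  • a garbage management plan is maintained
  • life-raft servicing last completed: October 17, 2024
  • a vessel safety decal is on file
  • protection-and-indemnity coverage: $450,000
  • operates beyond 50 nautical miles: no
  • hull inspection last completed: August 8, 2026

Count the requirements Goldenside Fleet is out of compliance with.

1

1. protection-and-indemnity coverage $450,000 ≥ $375,000 → met
2. condition 'carries more than 16 crew' does not hold → requirement n/a → met
3. vessel safety decal present → met
4. hull inspection 59 days ago vs limit 45 → not met
5. life-raft servicing 719 days ago vs limit 730 → met
6. condition 'processes catch onboard' does not hold → requirement n/a → met
7. garbage management plan present → met
8. crew without survival-suit assignment 0 ≤ 0 → met
9. condition 'operates beyond 50 nautical miles' does not hold → requirement n/a → met
10. licensed deck officers 3 ≥ 3 → met
Not met: 1 of 10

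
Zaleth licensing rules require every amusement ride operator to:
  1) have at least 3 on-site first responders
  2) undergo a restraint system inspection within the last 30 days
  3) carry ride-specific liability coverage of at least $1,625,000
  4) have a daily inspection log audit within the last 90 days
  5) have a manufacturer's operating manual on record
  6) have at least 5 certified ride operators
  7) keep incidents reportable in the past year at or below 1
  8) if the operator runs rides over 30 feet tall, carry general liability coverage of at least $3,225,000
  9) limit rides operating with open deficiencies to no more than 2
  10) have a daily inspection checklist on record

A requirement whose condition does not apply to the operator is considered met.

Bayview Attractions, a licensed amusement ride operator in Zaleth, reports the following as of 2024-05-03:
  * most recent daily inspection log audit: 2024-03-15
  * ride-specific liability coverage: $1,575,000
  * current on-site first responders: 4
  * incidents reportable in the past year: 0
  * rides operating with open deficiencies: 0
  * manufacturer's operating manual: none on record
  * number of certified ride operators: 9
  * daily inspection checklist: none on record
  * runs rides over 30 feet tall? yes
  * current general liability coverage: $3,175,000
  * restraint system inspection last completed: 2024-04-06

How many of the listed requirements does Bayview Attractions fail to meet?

1. on-site first responders 4 ≥ 3 → met
2. restraint system inspection 27 days ago vs limit 30 → met
3. ride-specific liability coverage $1,575,000 < $1,625,000 → not met
4. daily inspection log audit 49 days ago vs limit 90 → met
5. manufacturer's operating manual absent → not met
6. certified ride operators 9 ≥ 5 → met
7. incidents reportable in the past year 0 ≤ 1 → met
8. condition 'runs rides over 30 feet tall' holds; general liability coverage $3,175,000 < $3,225,000 → not met
9. rides operating with open deficiencies 0 ≤ 2 → met
10. daily inspection checklist absent → not met
Not met: 4 of 10

4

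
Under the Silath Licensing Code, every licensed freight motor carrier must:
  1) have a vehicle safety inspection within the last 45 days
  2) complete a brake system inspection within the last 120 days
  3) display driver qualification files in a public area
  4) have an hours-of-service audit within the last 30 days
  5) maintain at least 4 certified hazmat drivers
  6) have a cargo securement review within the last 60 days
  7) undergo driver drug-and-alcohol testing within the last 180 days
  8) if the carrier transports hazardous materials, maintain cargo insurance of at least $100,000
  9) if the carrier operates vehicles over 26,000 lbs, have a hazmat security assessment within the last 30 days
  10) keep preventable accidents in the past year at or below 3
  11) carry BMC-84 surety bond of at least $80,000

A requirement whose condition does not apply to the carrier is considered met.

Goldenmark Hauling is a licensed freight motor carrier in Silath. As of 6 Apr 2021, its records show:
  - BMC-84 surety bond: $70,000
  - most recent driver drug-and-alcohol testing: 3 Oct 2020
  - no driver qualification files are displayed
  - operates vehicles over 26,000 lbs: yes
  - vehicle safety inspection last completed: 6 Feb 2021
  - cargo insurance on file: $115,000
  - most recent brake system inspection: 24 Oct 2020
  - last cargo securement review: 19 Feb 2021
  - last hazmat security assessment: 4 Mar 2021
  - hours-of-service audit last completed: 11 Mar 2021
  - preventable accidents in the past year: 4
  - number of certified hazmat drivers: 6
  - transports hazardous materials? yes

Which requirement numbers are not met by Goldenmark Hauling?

1, 2, 3, 7, 9, 10, 11

1. vehicle safety inspection 59 days ago vs limit 45 → not met
2. brake system inspection 164 days ago vs limit 120 → not met
3. driver qualification files absent → not met
4. hours-of-service audit 26 days ago vs limit 30 → met
5. certified hazmat drivers 6 ≥ 4 → met
6. cargo securement review 46 days ago vs limit 60 → met
7. driver drug-and-alcohol testing 185 days ago vs limit 180 → not met
8. condition 'transports hazardous materials' holds; cargo insurance $115,000 ≥ $100,000 → met
9. condition 'operates vehicles over 26,000 lbs' holds; hazmat security assessment 33 days ago vs limit 30 → not met
10. preventable accidents in the past year 4 > 3 → not met
11. BMC-84 surety bond $70,000 < $80,000 → not met
Not met: 1, 2, 3, 7, 9, 10, 11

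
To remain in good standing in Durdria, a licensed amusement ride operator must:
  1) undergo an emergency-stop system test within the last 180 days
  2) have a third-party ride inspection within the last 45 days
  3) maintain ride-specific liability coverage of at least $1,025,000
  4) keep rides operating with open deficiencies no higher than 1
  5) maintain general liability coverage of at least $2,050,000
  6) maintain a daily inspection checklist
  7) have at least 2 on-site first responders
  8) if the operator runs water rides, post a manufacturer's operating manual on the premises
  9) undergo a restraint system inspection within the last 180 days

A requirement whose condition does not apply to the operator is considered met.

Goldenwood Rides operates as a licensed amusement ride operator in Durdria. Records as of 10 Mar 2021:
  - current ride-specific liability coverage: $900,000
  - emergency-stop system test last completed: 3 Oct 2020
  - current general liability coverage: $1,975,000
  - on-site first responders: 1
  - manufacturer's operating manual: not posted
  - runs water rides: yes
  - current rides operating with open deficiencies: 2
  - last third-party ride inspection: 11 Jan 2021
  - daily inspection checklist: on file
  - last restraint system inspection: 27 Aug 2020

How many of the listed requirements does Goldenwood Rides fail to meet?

1. emergency-stop system test 158 days ago vs limit 180 → met
2. third-party ride inspection 58 days ago vs limit 45 → not met
3. ride-specific liability coverage $900,000 < $1,025,000 → not met
4. rides operating with open deficiencies 2 > 1 → not met
5. general liability coverage $1,975,000 < $2,050,000 → not met
6. daily inspection checklist present → met
7. on-site first responders 1 < 2 → not met
8. condition 'runs water rides' holds; manufacturer's operating manual absent → not met
9. restraint system inspection 195 days ago vs limit 180 → not met
Not met: 7 of 9

7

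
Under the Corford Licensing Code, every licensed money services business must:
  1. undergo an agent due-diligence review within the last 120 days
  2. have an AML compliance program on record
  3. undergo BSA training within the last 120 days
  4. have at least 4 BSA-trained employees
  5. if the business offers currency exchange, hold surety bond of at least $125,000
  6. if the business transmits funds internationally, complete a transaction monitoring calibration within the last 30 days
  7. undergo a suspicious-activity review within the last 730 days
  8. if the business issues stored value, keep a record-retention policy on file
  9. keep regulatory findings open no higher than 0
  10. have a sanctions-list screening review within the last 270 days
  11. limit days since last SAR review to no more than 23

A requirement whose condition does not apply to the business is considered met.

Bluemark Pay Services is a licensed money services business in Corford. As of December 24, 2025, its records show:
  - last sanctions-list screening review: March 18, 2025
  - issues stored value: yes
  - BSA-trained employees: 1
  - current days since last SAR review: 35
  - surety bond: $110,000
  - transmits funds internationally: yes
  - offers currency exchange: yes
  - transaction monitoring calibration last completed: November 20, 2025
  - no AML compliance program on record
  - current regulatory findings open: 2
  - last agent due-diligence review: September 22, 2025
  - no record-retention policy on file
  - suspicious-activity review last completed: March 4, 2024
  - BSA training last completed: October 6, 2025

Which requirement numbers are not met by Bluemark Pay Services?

1. agent due-diligence review 93 days ago vs limit 120 → met
2. AML compliance program absent → not met
3. BSA training 79 days ago vs limit 120 → met
4. BSA-trained employees 1 < 4 → not met
5. condition 'offers currency exchange' holds; surety bond $110,000 < $125,000 → not met
6. condition 'transmits funds internationally' holds; transaction monitoring calibration 34 days ago vs limit 30 → not met
7. suspicious-activity review 660 days ago vs limit 730 → met
8. condition 'issues stored value' holds; record-retention policy absent → not met
9. regulatory findings open 2 > 0 → not met
10. sanctions-list screening review 281 days ago vs limit 270 → not met
11. days since last SAR review 35 > 23 → not met
Not met: 2, 4, 5, 6, 8, 9, 10, 11

2, 4, 5, 6, 8, 9, 10, 11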